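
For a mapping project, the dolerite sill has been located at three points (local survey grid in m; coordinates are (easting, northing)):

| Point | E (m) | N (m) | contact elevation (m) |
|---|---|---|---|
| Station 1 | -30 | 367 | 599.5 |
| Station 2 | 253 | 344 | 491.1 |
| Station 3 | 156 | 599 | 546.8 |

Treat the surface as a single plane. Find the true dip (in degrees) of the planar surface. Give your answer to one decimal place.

21.0°

Let the plane be z = a·E + b·N + c.
Station 2−Station 1: 283a − 23b = −108.4;  Station 3−Station 1: 186a + 232b = −52.7.
Solving gives a = −0.37694, b = 0.07505.
Gradient magnitude |∇z| = √(a² + b²) = √(0.14208 + 0.00563) = 0.38434.
True dip = arctan(0.38434) = 21.0°, dipping toward ESE (azimuth ≈ 101°).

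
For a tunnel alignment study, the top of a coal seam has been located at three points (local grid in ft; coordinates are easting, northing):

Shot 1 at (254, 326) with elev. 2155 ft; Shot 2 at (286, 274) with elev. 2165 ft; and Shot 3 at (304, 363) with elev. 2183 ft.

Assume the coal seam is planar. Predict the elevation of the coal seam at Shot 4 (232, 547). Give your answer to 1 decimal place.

Two edge vectors: Shot 1→Shot 2 = (32, -52, 10), Shot 1→Shot 3 = (50, 37, 28).
Normal n = (Shot 1→Shot 2) × (Shot 1→Shot 3) = (-1826, -396, 3784).
So ∂z/∂easting = −n_x/n_z = 0.48256 and ∂z/∂northing = −n_y/n_z = 0.10465.
Intercept c from Shot 1: 2155 − 122.57 − 34.12 = 1998.31.
At (232, 547): z = 112.0 + 57.2 + 1998.31 = 2167.5 ft.

2167.5 ft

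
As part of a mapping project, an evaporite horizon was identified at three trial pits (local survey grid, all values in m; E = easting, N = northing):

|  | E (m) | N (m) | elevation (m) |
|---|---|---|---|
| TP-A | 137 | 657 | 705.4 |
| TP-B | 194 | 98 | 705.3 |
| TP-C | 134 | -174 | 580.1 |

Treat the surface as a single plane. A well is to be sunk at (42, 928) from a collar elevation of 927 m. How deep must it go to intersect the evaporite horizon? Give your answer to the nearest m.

Two edge vectors: TP-A→TP-B = (57, -559, -0.1), TP-A→TP-C = (-3, -831, -125.3).
Normal n = (TP-A→TP-B) × (TP-A→TP-C) = (69959.6, 7142.4, -49044).
So ∂z/∂E = −n_x/n_z = 1.42647 and ∂z/∂N = −n_y/n_z = 0.14563.
Intercept c from TP-A: 705.4 − 195.43 − 95.68 = 414.29.
At (42, 928): z_contact = 59.9 + 135.1 + 414.29 = 609.4 m.
Depth below ground = 927 − 609.4 = 318 m.

318 m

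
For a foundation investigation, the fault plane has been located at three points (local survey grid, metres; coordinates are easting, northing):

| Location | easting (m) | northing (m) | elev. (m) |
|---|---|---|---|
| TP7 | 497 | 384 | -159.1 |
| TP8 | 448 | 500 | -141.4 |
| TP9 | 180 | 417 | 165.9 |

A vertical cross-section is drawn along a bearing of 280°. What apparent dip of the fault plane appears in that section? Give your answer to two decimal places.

Let the plane be z = a·easting + b·northing + c.
TP8−TP7: −49a + 116b = 17.7;  TP9−TP7: −317a + 33b = 325.
Solving gives a = −1.05578, b = −0.29339.
Unit vector along 280° is (sin 280°, cos 280°) = (-0.9848, 0.1736).
Slope in that direction = a·(-0.9848) + b·(0.1736) = 0.98879.
Apparent dip = arctan|0.98879| = 44.68° (true dip is 47.6°, so apparent ≤ true as expected).

44.68°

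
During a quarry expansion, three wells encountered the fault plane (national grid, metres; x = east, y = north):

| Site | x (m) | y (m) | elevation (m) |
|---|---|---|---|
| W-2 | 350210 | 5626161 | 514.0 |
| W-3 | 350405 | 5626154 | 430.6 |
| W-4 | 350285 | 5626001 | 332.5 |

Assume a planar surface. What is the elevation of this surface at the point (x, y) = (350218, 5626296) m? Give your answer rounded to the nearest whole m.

639 m

Two edge vectors: W-2→W-3 = (195, -7, -83.4), W-2→W-4 = (75, -160, -181.5).
Normal n = (W-2→W-3) × (W-2→W-4) = (-12073.5, 29137.5, -30675).
So ∂z/∂x = −n_x/n_z = −0.39359413 and ∂z/∂y = −n_y/n_z = 0.94987775.
Intercept c from W-2: 514 + 137840.60 − 5344165.16 = −5205810.55.
At (350218, 5626296): z = −137843.7 + 5344293.4 − 5205810.55 = 639.1 m.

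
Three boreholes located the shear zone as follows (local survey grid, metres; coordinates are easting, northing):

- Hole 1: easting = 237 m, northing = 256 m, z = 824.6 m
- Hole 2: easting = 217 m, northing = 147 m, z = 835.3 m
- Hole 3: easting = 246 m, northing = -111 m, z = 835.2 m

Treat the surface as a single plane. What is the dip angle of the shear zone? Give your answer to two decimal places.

18.53°

Two edge vectors: Hole 1→Hole 2 = (-20, -109, 10.7), Hole 1→Hole 3 = (9, -367, 10.6).
Normal n = (Hole 1→Hole 2) × (Hole 1→Hole 3) = (2771.5, 308.3, 8321).
So ∂z/∂easting = −n_x/n_z = −0.33307 and ∂z/∂northing = −n_y/n_z = −0.03705.
Gradient magnitude |∇z| = √(a² + b²) = √(0.11094 + 0.00137) = 0.33513.
True dip = arctan(0.33513) = 18.53°, dipping toward E (azimuth ≈ 084°).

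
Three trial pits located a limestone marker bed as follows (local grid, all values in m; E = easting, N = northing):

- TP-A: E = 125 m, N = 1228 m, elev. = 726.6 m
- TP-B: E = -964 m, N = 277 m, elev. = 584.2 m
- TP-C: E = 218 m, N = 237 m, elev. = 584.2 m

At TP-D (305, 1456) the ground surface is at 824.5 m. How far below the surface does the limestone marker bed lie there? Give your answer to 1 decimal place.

64.2 m

Let the plane be z = a·E + b·N + c.
TP-B−TP-A: −1089a − 951b = −142.4;  TP-C−TP-A: 93a − 991b = −142.4.
Solving gives a = 0.004878, b = 0.144151.
Then c = 726.6 − a·125 − b·1228 = 548.97.
At (305, 1456): z_contact = 1.49 + 209.88 + 548.97 = 760.34 m.
Depth below ground = 824.5 − 760.34 = 64.2 m.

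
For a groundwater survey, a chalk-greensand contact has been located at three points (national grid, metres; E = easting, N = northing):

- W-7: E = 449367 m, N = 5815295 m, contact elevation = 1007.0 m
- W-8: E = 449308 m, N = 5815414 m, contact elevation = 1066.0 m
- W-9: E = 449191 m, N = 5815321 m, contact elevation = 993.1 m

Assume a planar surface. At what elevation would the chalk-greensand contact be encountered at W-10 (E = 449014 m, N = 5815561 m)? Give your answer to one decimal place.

Two edge vectors: W-7→W-8 = (-59, 119, 59), W-7→W-9 = (-176, 26, -13.9).
Normal n = (W-7→W-8) × (W-7→W-9) = (-3188.1, -11204.1, 19410).
So ∂z/∂E = −n_x/n_z = 0.164250386 and ∂z/∂N = −n_y/n_z = 0.577233385.
Intercept c from W-7: 1007 − 73808.70 − 3356782.42 = −3429584.12.
At (449014, 5815561): z = 73750.7 + 3356936.0 − 3429584.12 = 1102.6 m.

1102.6 m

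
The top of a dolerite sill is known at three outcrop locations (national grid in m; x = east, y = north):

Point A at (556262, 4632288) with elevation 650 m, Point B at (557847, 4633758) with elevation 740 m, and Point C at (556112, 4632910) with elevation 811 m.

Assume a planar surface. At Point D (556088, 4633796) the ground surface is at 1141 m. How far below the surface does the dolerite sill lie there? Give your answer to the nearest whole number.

129 m

Let the plane be z = a·x + b·y + c.
Point B−Point A: 1585a + 1470b = 90;  Point C−Point A: −150a + 622b = 161.
Solving gives a = −0.14977992, b = 0.22272188.
Then c = 650 − a·556262 − b·4632288 = −947745.04.
At (556088, 4633796): z_contact = −83290.8 + 1032047.8 − 947745.04 = 1011.9 m.
Depth below ground = 1141 − 1011.9 = 129 m.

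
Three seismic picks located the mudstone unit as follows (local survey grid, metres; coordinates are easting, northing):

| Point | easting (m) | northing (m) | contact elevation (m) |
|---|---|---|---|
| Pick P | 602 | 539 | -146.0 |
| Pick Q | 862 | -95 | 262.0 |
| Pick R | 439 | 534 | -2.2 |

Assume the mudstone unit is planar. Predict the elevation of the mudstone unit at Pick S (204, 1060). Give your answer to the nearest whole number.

Two edge vectors: Pick P→Pick Q = (260, -634, 408), Pick P→Pick R = (-163, -5, 143.8).
Normal n = (Pick P→Pick Q) × (Pick P→Pick R) = (-89129.2, -103892, -104642).
So ∂z/∂easting = −n_x/n_z = −0.85175 and ∂z/∂northing = −n_y/n_z = −0.99283.
Intercept c from Pick P: -146 + 512.76 + 535.14 = 901.89.
At (204, 1060): z = −173.8 − 1052.4 + 901.89 = -324.3 m.

-324 m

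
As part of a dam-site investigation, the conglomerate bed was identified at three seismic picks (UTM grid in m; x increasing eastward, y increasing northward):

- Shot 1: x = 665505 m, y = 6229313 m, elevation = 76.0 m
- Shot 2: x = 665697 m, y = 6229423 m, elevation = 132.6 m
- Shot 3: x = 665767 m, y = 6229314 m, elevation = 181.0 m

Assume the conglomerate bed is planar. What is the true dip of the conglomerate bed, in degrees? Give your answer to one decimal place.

23.9°

Two edge vectors: Shot 1→Shot 2 = (192, 110, 56.6), Shot 1→Shot 3 = (262, 1, 105).
Normal n = (Shot 1→Shot 2) × (Shot 1→Shot 3) = (11493.4, -5330.8, -28628).
So ∂z/∂x = −n_x/n_z = 0.40147 and ∂z/∂y = −n_y/n_z = −0.18621.
Gradient magnitude |∇z| = √(a² + b²) = √(0.16118 + 0.03467) = 0.44256.
True dip = arctan(0.44256) = 23.9°, dipping toward WNW (azimuth ≈ 295°).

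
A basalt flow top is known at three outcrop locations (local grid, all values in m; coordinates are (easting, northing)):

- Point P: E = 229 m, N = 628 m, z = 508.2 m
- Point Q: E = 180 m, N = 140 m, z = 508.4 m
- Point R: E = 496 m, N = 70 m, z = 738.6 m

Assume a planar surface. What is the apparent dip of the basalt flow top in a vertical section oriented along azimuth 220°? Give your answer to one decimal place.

Let the plane be z = a·E + b·N + c.
Point Q−Point P: −49a − 488b = 0.2;  Point R−Point P: 267a − 558b = 230.4.
Solving gives a = 0.71254, b = −0.07196.
Unit vector along 220° is (sin 220°, cos 220°) = (-0.6428, -0.7660).
Slope in that direction = a·(-0.6428) + b·(-0.7660) = −0.40289.
Apparent dip = arctan|0.40289| = 21.9° (true dip is 35.6°, so apparent ≤ true as expected).

21.9°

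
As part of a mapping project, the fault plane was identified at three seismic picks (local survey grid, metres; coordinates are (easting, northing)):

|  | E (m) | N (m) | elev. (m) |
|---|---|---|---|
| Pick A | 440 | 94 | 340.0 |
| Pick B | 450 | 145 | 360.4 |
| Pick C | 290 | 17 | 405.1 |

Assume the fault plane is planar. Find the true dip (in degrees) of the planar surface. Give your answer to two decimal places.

41.74°

Let the plane be z = a·E + b·N + c.
Pick B−Pick A: 10a + 51b = 20.4;  Pick C−Pick A: −150a − 77b = 65.1.
Solving gives a = −0.71089, b = 0.53939.
Gradient magnitude |∇z| = √(a² + b²) = √(0.50536 + 0.29094) = 0.89236.
True dip = arctan(0.89236) = 41.74°, dipping toward SE (azimuth ≈ 127°).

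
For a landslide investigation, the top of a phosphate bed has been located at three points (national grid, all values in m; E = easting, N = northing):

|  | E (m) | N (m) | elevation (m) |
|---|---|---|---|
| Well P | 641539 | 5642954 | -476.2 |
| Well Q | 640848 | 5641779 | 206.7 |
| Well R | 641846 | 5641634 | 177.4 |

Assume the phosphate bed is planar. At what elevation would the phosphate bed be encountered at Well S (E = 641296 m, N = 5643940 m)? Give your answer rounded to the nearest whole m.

Let the plane be z = a·E + b·N + c.
Well Q−Well P: −691a − 1175b = 682.9;  Well R−Well P: 307a − 1320b = 653.6.
Solving gives a = −0.10484230, b = −0.51953529.
Then c = -476.2 − a·641539 − b·5642954 = 2998497.99.
At (641296, 5643940): z = −67234.9 − 2932226.0 + 2998497.99 = -963.0 m.

-963 m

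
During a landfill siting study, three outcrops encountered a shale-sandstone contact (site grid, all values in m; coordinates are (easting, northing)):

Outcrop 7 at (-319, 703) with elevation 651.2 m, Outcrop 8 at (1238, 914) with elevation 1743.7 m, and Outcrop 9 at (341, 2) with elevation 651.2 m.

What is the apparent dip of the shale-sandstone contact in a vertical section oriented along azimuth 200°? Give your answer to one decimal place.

Let the plane be z = a·E + b·N + c.
Outcrop 8−Outcrop 7: 1557a + 211b = 1092.5;  Outcrop 9−Outcrop 7: 660a − 701b = 0.
Solving gives a = 0.62227, b = 0.58588.
Unit vector along 200° is (sin 200°, cos 200°) = (-0.3420, -0.9397).
Slope in that direction = a·(-0.3420) + b·(-0.9397) = −0.76338.
Apparent dip = arctan|0.76338| = 37.4° (true dip is 40.5°, so apparent ≤ true as expected).

37.4°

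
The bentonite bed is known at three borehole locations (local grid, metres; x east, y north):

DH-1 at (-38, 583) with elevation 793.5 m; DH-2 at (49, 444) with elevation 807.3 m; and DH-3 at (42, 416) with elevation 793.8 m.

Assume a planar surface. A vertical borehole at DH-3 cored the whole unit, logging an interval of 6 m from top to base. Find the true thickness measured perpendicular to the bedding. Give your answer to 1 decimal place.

Two edge vectors: DH-1→DH-2 = (87, -139, 13.8), DH-1→DH-3 = (80, -167, 0.3).
Normal n = (DH-1→DH-2) × (DH-1→DH-3) = (2262.9, 1077.9, -3409).
So ∂z/∂x = −n_x/n_z = 0.66380 and ∂z/∂y = −n_y/n_z = 0.31619.
|∇z| = √(a²+b²) = 0.73526, so dip δ = arctan(0.73526) = 36.33°.
True thickness = vertical thickness × cos δ = 6 × cos 36.33° = 4.8 m.

4.8 m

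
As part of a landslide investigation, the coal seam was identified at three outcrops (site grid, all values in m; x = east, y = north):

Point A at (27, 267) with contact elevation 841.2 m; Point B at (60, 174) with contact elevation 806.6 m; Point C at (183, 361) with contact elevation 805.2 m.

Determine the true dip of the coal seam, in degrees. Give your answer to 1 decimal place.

24.0°

Let the plane be z = a·x + b·y + c.
Point B−Point A: 33a − 93b = −34.6;  Point C−Point A: 156a + 94b = −36.
Solving gives a = −0.37481, b = 0.23905.
Gradient magnitude |∇z| = √(a² + b²) = √(0.14048 + 0.05714) = 0.44455.
True dip = arctan(0.44455) = 24.0°, dipping toward ESE (azimuth ≈ 123°).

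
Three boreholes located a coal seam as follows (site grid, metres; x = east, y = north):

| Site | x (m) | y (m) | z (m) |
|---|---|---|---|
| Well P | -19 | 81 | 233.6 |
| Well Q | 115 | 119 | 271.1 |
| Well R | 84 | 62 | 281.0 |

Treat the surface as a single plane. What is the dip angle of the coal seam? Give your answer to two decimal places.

28.71°

Two edge vectors: Well P→Well Q = (134, 38, 37.5), Well P→Well R = (103, -19, 47.4).
Normal n = (Well P→Well Q) × (Well P→Well R) = (2513.7, -2489.1, -6460).
So ∂z/∂x = −n_x/n_z = 0.38912 and ∂z/∂y = −n_y/n_z = −0.38531.
Gradient magnitude |∇z| = √(a² + b²) = √(0.15141 + 0.14846) = 0.54761.
True dip = arctan(0.54761) = 28.71°, dipping toward NW (azimuth ≈ 315°).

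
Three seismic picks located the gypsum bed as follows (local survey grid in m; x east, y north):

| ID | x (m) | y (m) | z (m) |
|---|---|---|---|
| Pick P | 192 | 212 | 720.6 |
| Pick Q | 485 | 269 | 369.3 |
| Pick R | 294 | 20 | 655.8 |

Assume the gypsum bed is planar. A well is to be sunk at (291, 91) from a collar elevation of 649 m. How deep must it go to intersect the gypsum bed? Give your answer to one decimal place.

9.0 m

Let the plane be z = a·x + b·y + c.
Pick Q−Pick P: 293a + 57b = −351.3;  Pick R−Pick P: 102a − 192b = −64.8.
Solving gives a = −1.14618, b = −0.27141.
Then c = 720.6 − a·192 − b·212 = 998.20.
At (291, 91): z_contact = −333.54 − 24.70 + 998.20 = 639.97 m.
Depth below ground = 649 − 639.97 = 9.0 m.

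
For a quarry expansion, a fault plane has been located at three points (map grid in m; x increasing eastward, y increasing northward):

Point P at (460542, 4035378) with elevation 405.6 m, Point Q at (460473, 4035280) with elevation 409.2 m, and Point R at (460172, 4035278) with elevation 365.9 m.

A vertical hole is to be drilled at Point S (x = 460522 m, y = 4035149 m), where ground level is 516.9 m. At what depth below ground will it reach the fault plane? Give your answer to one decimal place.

Two edge vectors: Point P→Point Q = (-69, -98, 3.6), Point P→Point R = (-370, -100, -39.7).
Normal n = (Point P→Point Q) × (Point P→Point R) = (4250.6, -4071.3, -29360).
So ∂z/∂x = −n_x/n_z = 0.144775204 and ∂z/∂y = −n_y/n_z = −0.138668256.
Intercept c from Point P: 405.6 − 66675.06 + 559578.83 = 493309.37.
At (460522, 4035149): z_contact = 66672.17 − 559547.08 + 493309.37 = 434.46 m.
Depth below ground = 516.9 − 434.46 = 82.4 m.

82.4 m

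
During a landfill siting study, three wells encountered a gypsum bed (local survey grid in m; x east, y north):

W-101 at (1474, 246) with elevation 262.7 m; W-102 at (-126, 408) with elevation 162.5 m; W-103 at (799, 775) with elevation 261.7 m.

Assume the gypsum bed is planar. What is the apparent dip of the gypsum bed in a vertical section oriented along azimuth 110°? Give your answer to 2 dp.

Let the plane be z = a·x + b·y + c.
W-102−W-101: −1600a + 162b = −100.2;  W-103−W-101: −675a + 529b = −1.
Solving gives a = 0.07170, b = 0.08959.
Unit vector along 110° is (sin 110°, cos 110°) = (0.9397, -0.3420).
Slope in that direction = a·(0.9397) + b·(-0.3420) = 0.03673.
Apparent dip = arctan|0.03673| = 2.10° (true dip is 6.5°, so apparent ≤ true as expected).

2.10°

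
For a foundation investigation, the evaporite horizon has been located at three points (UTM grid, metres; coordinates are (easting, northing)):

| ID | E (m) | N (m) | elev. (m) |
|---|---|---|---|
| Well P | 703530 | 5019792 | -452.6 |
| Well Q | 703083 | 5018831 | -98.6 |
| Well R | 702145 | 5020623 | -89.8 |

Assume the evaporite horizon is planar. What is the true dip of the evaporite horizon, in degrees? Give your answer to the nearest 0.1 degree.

Let the plane be z = a·E + b·N + c.
Well Q−Well P: −447a − 961b = 354;  Well R−Well P: −1385a + 831b = 362.8.
Solving gives a = −0.37759, b = −0.19273.
Gradient magnitude |∇z| = √(a² + b²) = √(0.14257 + 0.03715) = 0.42393.
True dip = arctan(0.42393) = 23.0°, dipping toward ENE (azimuth ≈ 063°).

23.0°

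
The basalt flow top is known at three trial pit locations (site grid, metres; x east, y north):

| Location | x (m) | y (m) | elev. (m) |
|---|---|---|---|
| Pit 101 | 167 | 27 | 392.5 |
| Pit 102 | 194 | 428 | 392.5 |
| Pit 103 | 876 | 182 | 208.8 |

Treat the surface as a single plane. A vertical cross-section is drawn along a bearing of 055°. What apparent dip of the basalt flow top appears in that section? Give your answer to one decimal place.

11.6°

Let the plane be z = a·x + b·y + c.
Pit 102−Pit 101: 27a + 401b = 0;  Pit 103−Pit 101: 709a + 155b = −183.7.
Solving gives a = −0.26297, b = 0.01771.
Unit vector along 055° is (sin 55°, cos 55°) = (0.8192, 0.5736).
Slope in that direction = a·(0.8192) + b·(0.5736) = −0.20526.
Apparent dip = arctan|0.20526| = 11.6° (true dip is 14.8°, so apparent ≤ true as expected).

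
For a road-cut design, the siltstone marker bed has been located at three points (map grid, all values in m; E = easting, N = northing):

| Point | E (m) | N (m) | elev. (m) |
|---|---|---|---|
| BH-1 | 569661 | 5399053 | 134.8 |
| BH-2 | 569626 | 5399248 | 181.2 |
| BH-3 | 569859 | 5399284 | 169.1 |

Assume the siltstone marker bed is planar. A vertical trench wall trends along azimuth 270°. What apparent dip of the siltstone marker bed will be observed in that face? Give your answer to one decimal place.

Let the plane be z = a·E + b·N + c.
BH-2−BH-1: −35a + 195b = 46.4;  BH-3−BH-1: 198a + 231b = 34.3.
Solving gives a = −0.08630, b = 0.22246.
Unit vector along 270° is (sin 270°, cos 270°) = (-1.0000, -0.0000).
Slope in that direction = a·(-1.0000) + b·(-0.0000) = 0.08630.
Apparent dip = arctan|0.08630| = 4.9° (true dip is 13.4°, so apparent ≤ true as expected).

4.9°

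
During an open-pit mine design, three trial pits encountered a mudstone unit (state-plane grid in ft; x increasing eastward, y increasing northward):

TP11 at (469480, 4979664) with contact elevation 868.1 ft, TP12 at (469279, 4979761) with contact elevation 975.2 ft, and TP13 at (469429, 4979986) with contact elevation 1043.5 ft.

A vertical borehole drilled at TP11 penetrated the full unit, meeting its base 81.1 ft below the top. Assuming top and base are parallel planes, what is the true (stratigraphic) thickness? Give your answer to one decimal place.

Two edge vectors: TP11→TP12 = (-201, 97, 107.1), TP11→TP13 = (-51, 322, 175.4).
Normal n = (TP11→TP12) × (TP11→TP13) = (-17472.4, 29793.3, -59775).
So ∂z/∂x = −n_x/n_z = −0.29230 and ∂z/∂y = −n_y/n_z = 0.49842.
|∇z| = √(a²+b²) = 0.57781, so dip δ = arctan(0.57781) = 30.02°.
True thickness = vertical thickness × cos δ = 81.1 × cos 30.02° = 70.2 ft.

70.2 ft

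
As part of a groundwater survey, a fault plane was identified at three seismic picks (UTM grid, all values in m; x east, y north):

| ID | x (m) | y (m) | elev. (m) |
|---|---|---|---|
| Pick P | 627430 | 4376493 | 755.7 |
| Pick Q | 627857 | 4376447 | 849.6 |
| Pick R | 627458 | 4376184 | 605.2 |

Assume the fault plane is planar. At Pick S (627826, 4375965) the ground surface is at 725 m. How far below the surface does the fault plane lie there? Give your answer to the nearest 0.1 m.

130.7 m

Two edge vectors: Pick P→Pick Q = (427, -46, 93.9), Pick P→Pick R = (28, -309, -150.5).
Normal n = (Pick P→Pick Q) × (Pick P→Pick R) = (35938.1, 66892.7, -130655).
So ∂z/∂x = −n_x/n_z = 0.275061039 and ∂z/∂y = −n_y/n_z = 0.511979641.
Intercept c from Pick P: 755.7 − 172581.55 − 2240675.32 = −2412501.16.
At (627826, 4375965): z_contact = 172690.47 + 2240404.99 − 2412501.16 = 594.30 m.
Depth below ground = 725 − 594.30 = 130.7 m.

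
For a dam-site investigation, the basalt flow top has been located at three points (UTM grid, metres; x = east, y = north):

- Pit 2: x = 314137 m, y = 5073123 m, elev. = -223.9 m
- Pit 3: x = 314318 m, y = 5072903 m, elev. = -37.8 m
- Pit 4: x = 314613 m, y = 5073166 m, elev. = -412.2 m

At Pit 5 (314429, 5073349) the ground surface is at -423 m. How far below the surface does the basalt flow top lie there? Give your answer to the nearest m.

134 m

Let the plane be z = a·x + b·y + c.
Pit 3−Pit 2: 181a − 220b = 186.1;  Pit 4−Pit 2: 476a + 43b = −188.3.
Solving gives a = −0.29709163, b = −1.09033448.
Then c = -223.9 − a·314137 − b·5073123 = 5624504.50.
At (314429, 5073349): z_contact = −93414.2 − 5531647.3 + 5624504.50 = -557.1 m.
Depth below ground = -423 − (-557.1) = 134 m.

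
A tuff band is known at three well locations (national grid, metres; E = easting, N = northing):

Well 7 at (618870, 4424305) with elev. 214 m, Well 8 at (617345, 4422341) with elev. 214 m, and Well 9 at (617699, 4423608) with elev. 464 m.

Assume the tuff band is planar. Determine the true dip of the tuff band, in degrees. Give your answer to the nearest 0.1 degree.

26.7°

Two edge vectors: Well 7→Well 8 = (-1525, -1964, 0), Well 7→Well 9 = (-1171, -697, 250).
Normal n = (Well 7→Well 8) × (Well 7→Well 9) = (-491000, 381250, -1236919).
So ∂z/∂E = −n_x/n_z = −0.39695 and ∂z/∂N = −n_y/n_z = 0.30823.
Gradient magnitude |∇z| = √(a² + b²) = √(0.15757 + 0.09500) = 0.50257.
True dip = arctan(0.50257) = 26.7°, dipping toward SE (azimuth ≈ 128°).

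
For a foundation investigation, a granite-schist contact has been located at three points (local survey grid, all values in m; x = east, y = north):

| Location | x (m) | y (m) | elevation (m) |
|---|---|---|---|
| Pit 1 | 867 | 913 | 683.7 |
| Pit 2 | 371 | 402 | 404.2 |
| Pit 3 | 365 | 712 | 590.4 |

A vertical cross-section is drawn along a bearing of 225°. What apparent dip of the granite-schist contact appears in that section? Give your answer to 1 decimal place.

Two edge vectors: Pit 1→Pit 2 = (-496, -511, -279.5), Pit 1→Pit 3 = (-502, -201, -93.3).
Normal n = (Pit 1→Pit 2) × (Pit 1→Pit 3) = (-8503.2, 94032.2, -156826).
So ∂z/∂x = −n_x/n_z = −0.05422 and ∂z/∂y = −n_y/n_z = 0.59960.
Unit vector along 225° is (sin 225°, cos 225°) = (-0.7071, -0.7071).
Slope in that direction = a·(-0.7071) + b·(-0.7071) = −0.38564.
Apparent dip = arctan|0.38564| = 21.1° (true dip is 31.0°, so apparent ≤ true as expected).

21.1°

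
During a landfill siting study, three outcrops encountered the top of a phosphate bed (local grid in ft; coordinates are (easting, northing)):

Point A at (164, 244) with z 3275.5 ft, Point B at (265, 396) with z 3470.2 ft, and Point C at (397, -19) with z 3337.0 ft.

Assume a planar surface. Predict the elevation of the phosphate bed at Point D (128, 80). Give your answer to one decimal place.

3136.7 ft

Let the plane be z = a·E + b·N + c.
Point B−Point A: 101a + 152b = 194.7;  Point C−Point A: 233a − 263b = 61.5.
Solving gives a = 0.97701, b = 0.63172.
Then c = 3275.5 − a·164 − b·244 = 2961.13.
At (128, 80): z = 125.1 + 50.5 + 2961.13 = 3136.7 ft.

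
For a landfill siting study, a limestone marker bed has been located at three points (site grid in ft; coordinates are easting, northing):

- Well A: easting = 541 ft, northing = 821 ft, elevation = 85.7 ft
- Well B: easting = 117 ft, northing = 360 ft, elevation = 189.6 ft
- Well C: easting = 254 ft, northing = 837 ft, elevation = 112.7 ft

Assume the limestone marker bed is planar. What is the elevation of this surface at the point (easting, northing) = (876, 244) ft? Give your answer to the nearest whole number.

128 ft

Two edge vectors: Well A→Well B = (-424, -461, 103.9), Well A→Well C = (-287, 16, 27).
Normal n = (Well A→Well B) × (Well A→Well C) = (-14109.4, -18371.3, -139091).
So ∂z/∂easting = −n_x/n_z = −0.10144 and ∂z/∂northing = −n_y/n_z = −0.13208.
Intercept c from Well A: 85.7 + 54.88 + 108.44 = 249.02.
At (876, 244): z = −88.9 − 32.2 + 249.02 = 127.9 ft.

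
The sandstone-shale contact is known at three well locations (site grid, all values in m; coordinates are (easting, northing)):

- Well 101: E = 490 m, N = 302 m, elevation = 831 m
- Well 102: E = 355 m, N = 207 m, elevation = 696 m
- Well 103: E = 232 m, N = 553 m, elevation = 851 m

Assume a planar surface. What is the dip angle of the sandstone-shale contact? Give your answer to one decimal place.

40.2°

Two edge vectors: Well 101→Well 102 = (-135, -95, -135), Well 101→Well 103 = (-258, 251, 20).
Normal n = (Well 101→Well 102) × (Well 101→Well 103) = (31985, 37530, -58395).
So ∂z/∂E = −n_x/n_z = 0.54774 and ∂z/∂N = −n_y/n_z = 0.64269.
Gradient magnitude |∇z| = √(a² + b²) = √(0.30001 + 0.41305) = 0.84443.
True dip = arctan(0.84443) = 40.2°, dipping toward SW (azimuth ≈ 220°).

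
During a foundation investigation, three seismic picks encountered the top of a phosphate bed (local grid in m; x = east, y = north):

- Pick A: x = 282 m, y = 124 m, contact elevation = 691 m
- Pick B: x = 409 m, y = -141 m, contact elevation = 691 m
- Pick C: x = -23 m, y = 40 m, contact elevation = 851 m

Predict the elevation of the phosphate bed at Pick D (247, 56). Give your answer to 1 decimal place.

Two edge vectors: Pick A→Pick B = (127, -265, 0), Pick A→Pick C = (-305, -84, 160).
Normal n = (Pick A→Pick B) × (Pick A→Pick C) = (-42400, -20320, -91493).
So ∂z/∂x = −n_x/n_z = −0.46342 and ∂z/∂y = −n_y/n_z = −0.22209.
Intercept c from Pick A: 691 + 130.69 + 27.54 = 849.23.
At (247, 56): z = −114.5 − 12.4 + 849.23 = 722.3 m.

722.3 m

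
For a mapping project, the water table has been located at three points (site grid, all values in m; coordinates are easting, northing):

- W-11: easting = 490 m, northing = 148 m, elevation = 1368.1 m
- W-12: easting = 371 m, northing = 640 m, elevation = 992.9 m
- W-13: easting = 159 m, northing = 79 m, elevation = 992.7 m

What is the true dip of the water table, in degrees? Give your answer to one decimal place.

52.8°

Two edge vectors: W-11→W-12 = (-119, 492, -375.2), W-11→W-13 = (-331, -69, -375.4).
Normal n = (W-11→W-12) × (W-11→W-13) = (-210585.6, 79518.6, 171063).
So ∂z/∂easting = −n_x/n_z = 1.23104 and ∂z/∂northing = −n_y/n_z = −0.46485.
Gradient magnitude |∇z| = √(a² + b²) = √(1.51546 + 0.21609) = 1.31588.
True dip = arctan(1.31588) = 52.8°, dipping toward WNW (azimuth ≈ 291°).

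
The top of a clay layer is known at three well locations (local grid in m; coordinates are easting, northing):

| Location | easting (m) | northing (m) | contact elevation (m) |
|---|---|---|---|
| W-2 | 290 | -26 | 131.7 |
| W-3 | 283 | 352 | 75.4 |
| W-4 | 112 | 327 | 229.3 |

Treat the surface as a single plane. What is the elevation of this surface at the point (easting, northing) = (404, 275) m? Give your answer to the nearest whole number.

-18 m

Let the plane be z = a·easting + b·northing + c.
W-3−W-2: −7a + 378b = −56.3;  W-4−W-2: −178a + 353b = 97.6.
Solving gives a = −0.87585, b = −0.16516.
Then c = 131.7 − a·290 − b·-26 = 381.40.
At (404, 275): z = −353.8 − 45.4 + 381.40 = -17.9 m.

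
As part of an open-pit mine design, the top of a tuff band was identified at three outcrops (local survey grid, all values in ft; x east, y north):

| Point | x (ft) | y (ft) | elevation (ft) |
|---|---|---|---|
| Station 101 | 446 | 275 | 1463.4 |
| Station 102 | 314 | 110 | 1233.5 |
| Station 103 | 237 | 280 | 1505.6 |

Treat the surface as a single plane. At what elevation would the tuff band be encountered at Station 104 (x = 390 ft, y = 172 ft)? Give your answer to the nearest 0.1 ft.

1315.5 ft

Two edge vectors: Station 101→Station 102 = (-132, -165, -229.9), Station 101→Station 103 = (-209, 5, 42.2).
Normal n = (Station 101→Station 102) × (Station 101→Station 103) = (-5813.5, 53619.5, -35145).
So ∂z/∂x = −n_x/n_z = −0.16541 and ∂z/∂y = −n_y/n_z = 1.52567.
Intercept c from Station 101: 1463.4 + 73.77 − 419.56 = 1117.62.
At (390, 172): z = −64.5 + 262.4 + 1117.62 = 1315.5 ft.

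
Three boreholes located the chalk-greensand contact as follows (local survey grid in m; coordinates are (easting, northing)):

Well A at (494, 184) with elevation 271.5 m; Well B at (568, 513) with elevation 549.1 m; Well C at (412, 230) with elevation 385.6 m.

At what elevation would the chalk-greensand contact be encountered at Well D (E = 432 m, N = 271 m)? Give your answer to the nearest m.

411 m

Let the plane be z = a·E + b·N + c.
Well B−Well A: 74a + 329b = 277.6;  Well C−Well A: −82a + 46b = 114.1.
Solving gives a = −0.81526, b = 1.02714.
Then c = 271.5 − a·494 − b·184 = 485.25.
At (432, 271): z = −352.2 + 278.4 + 485.25 = 411.4 m.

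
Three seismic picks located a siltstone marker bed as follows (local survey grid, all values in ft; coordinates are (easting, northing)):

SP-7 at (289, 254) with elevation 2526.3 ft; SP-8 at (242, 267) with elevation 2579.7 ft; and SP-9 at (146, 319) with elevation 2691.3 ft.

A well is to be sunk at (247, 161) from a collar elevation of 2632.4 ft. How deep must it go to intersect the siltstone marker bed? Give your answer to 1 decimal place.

68.8 ft

Two edge vectors: SP-7→SP-8 = (-47, 13, 53.4), SP-7→SP-9 = (-143, 65, 165).
Normal n = (SP-7→SP-8) × (SP-7→SP-9) = (-1326, 118.8, -1196).
So ∂z/∂E = −n_x/n_z = −1.10870 and ∂z/∂N = −n_y/n_z = 0.09933.
Intercept c from SP-7: 2526.3 + 320.41 − 25.23 = 2821.48.
At (247, 161): z_contact = −273.85 + 15.99 + 2821.48 = 2563.63 ft.
Depth below ground = 2632.4 − 2563.63 = 68.8 ft.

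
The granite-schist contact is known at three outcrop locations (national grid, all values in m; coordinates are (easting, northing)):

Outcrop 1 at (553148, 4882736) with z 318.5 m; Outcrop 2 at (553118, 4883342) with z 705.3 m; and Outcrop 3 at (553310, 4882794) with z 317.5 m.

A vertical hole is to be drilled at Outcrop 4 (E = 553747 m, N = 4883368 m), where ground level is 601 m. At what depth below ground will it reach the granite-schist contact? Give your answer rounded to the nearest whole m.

Let the plane be z = a·E + b·N + c.
Outcrop 2−Outcrop 1: −30a + 606b = 386.8;  Outcrop 3−Outcrop 1: 162a + 58b = −1.
Solving gives a = −0.23060693, b = 0.62686764.
Then c = 318.5 − a·553148 − b·4882736 = −2932950.95.
At (553747, 4883368): z_contact = −127697.9 + 3061225.4 − 2932950.95 = 576.5 m.
Depth below ground = 601 − 576.5 = 24 m.

24 m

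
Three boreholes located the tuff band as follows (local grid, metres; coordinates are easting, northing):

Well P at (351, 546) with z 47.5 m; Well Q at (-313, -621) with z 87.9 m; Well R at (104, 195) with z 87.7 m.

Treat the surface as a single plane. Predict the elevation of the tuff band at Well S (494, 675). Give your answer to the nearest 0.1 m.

1.8 m

Let the plane be z = a·easting + b·northing + c.
Well Q−Well P: −664a − 1167b = 40.4;  Well R−Well P: −247a − 351b = 40.2.
Solving gives a = −0.59315, b = 0.30287.
Then c = 47.5 − a·351 − b·546 = 90.33.
At (494, 675): z = −293.0 + 204.4 + 90.33 = 1.8 m.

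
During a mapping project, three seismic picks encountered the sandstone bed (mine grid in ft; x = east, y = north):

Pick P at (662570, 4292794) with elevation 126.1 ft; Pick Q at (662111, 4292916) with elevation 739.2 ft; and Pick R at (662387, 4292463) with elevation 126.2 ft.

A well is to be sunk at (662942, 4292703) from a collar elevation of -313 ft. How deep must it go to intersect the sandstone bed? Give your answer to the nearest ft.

53 ft

Let the plane be z = a·x + b·y + c.
Pick Q−Pick P: −459a + 122b = 613.1;  Pick R−Pick P: −183a − 331b = 0.1.
Solving gives a = −1.16466271, b = 0.64360506.
Then c = 126.1 − a·662570 − b·4292794 = −1991067.28.
At (662942, 4292703): z_contact = −772103.8 + 2762805.4 − 1991067.28 = -365.7 ft.
Depth below ground = -313 − (-365.7) = 53 ft.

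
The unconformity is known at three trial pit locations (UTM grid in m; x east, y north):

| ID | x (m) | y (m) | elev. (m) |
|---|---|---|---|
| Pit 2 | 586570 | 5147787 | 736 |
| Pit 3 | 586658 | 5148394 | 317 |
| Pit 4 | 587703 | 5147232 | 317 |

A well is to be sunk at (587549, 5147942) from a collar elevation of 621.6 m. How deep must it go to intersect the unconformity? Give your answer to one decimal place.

Let the plane be z = a·x + b·y + c.
Pit 3−Pit 2: 88a + 607b = −419;  Pit 4−Pit 2: 1133a − 555b = −419.
Solving gives a = −0.661006203, b = −0.594450501.
Then c = 736 − a·586570 − b·5147787 = 3448566.97.
At (587549, 5147942): z_contact = −388373.53 − 3060196.70 + 3448566.97 = -3.26 m.
Depth below ground = 621.6 − (-3.26) = 624.9 m.

624.9 m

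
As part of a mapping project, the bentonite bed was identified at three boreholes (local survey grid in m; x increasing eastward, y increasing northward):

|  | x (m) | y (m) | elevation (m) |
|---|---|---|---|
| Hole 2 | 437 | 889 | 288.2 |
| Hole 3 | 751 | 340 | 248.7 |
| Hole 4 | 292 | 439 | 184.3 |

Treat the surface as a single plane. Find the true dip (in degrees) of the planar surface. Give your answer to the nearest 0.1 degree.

14.0°

Two edge vectors: Hole 2→Hole 3 = (314, -549, -39.5), Hole 2→Hole 4 = (-145, -450, -103.9).
Normal n = (Hole 2→Hole 3) × (Hole 2→Hole 4) = (39266.1, 38352.1, -220905).
So ∂z/∂x = −n_x/n_z = 0.17775 and ∂z/∂y = −n_y/n_z = 0.17361.
Gradient magnitude |∇z| = √(a² + b²) = √(0.03160 + 0.03014) = 0.24847.
True dip = arctan(0.24847) = 14.0°, dipping toward SW (azimuth ≈ 226°).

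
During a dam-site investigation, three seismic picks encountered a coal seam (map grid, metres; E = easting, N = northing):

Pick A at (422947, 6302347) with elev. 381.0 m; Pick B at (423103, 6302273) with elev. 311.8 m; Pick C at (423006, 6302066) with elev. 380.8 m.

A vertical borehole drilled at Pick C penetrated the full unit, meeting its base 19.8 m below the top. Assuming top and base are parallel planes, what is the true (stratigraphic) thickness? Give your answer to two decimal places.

Two edge vectors: Pick A→Pick B = (156, -74, -69.2), Pick A→Pick C = (59, -281, -0.2).
Normal n = (Pick A→Pick B) × (Pick A→Pick C) = (-19430.4, -4051.6, -39470).
So ∂z/∂E = −n_x/n_z = −0.49228 and ∂z/∂N = −n_y/n_z = −0.10265.
|∇z| = √(a²+b²) = 0.50287, so dip δ = arctan(0.50287) = 26.70°.
True thickness = vertical thickness × cos δ = 19.8 × cos 26.70° = 17.69 m.

17.69 m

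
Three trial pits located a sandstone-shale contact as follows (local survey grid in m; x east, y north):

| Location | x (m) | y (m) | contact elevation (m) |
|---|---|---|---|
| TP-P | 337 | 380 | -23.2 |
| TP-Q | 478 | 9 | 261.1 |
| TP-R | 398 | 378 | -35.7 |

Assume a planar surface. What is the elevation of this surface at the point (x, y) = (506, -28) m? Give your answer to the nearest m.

286 m

Let the plane be z = a·x + b·y + c.
TP-Q−TP-P: 141a − 371b = 284.3;  TP-R−TP-P: 61a − 2b = −12.5.
Solving gives a = −0.23295, b = −0.85484.
Then c = -23.2 − a·337 − b·380 = 380.14.
At (506, -28): z = −117.9 + 23.9 + 380.14 = 286.2 m.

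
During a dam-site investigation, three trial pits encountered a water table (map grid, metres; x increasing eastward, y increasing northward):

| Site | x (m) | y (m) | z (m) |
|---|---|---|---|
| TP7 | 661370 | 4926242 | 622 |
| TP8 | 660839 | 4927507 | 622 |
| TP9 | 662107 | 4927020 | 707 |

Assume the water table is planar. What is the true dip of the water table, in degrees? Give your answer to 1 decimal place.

5.0°

Two edge vectors: TP7→TP8 = (-531, 1265, 0), TP7→TP9 = (737, 778, 85).
Normal n = (TP7→TP8) × (TP7→TP9) = (107525, 45135, -1345423).
So ∂z/∂x = −n_x/n_z = 0.07992 and ∂z/∂y = −n_y/n_z = 0.03355.
Gradient magnitude |∇z| = √(a² + b²) = √(0.00639 + 0.00113) = 0.08667.
True dip = arctan(0.08667) = 5.0°, dipping toward WSW (azimuth ≈ 247°).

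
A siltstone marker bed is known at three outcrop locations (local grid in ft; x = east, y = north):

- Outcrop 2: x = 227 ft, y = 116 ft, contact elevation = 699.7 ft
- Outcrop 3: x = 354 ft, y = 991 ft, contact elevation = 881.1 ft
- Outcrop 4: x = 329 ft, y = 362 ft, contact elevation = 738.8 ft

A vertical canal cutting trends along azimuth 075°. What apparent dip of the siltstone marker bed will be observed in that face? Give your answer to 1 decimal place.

6.4°

Let the plane be z = a·x + b·y + c.
Outcrop 3−Outcrop 2: 127a + 875b = 181.4;  Outcrop 4−Outcrop 2: 102a + 246b = 39.1.
Solving gives a = −0.17949, b = 0.23337.
Unit vector along 075° is (sin 75°, cos 75°) = (0.9659, 0.2588).
Slope in that direction = a·(0.9659) + b·(0.2588) = −0.11298.
Apparent dip = arctan|0.11298| = 6.4° (true dip is 16.4°, so apparent ≤ true as expected).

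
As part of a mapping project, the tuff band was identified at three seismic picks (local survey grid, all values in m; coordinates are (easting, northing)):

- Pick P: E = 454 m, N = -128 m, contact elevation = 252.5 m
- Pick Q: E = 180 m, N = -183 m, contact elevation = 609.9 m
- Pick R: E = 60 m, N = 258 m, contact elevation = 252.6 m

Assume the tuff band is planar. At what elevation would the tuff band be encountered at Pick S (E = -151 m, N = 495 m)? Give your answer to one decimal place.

Two edge vectors: Pick P→Pick Q = (-274, -55, 357.4), Pick P→Pick R = (-394, 386, 0.1).
Normal n = (Pick P→Pick Q) × (Pick P→Pick R) = (-137961.9, -140788.2, -127434).
So ∂z/∂E = −n_x/n_z = −1.08261 and ∂z/∂N = −n_y/n_z = −1.10479.
Intercept c from Pick P: 252.5 + 491.51 − 141.41 = 602.59.
At (-151, 495): z = 163.5 − 546.9 + 602.59 = 219.2 m.

219.2 m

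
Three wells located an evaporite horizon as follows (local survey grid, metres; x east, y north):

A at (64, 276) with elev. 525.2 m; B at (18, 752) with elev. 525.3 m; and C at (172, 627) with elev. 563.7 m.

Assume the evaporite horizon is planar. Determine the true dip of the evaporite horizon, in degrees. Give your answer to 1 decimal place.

Let the plane be z = a·x + b·y + c.
B−A: −46a + 476b = 0.1;  C−A: 108a + 351b = 38.5.
Solving gives a = 0.27076, b = 0.02638.
Gradient magnitude |∇z| = √(a² + b²) = √(0.07331 + 0.00070) = 0.27204.
True dip = arctan(0.27204) = 15.2°, dipping toward W (azimuth ≈ 264°).

15.2°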